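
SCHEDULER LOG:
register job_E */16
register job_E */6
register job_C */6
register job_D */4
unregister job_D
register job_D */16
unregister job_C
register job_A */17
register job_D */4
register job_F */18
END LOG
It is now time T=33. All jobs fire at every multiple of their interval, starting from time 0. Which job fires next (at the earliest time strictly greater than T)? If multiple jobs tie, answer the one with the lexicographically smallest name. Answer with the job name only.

Op 1: register job_E */16 -> active={job_E:*/16}
Op 2: register job_E */6 -> active={job_E:*/6}
Op 3: register job_C */6 -> active={job_C:*/6, job_E:*/6}
Op 4: register job_D */4 -> active={job_C:*/6, job_D:*/4, job_E:*/6}
Op 5: unregister job_D -> active={job_C:*/6, job_E:*/6}
Op 6: register job_D */16 -> active={job_C:*/6, job_D:*/16, job_E:*/6}
Op 7: unregister job_C -> active={job_D:*/16, job_E:*/6}
Op 8: register job_A */17 -> active={job_A:*/17, job_D:*/16, job_E:*/6}
Op 9: register job_D */4 -> active={job_A:*/17, job_D:*/4, job_E:*/6}
Op 10: register job_F */18 -> active={job_A:*/17, job_D:*/4, job_E:*/6, job_F:*/18}
  job_A: interval 17, next fire after T=33 is 34
  job_D: interval 4, next fire after T=33 is 36
  job_E: interval 6, next fire after T=33 is 36
  job_F: interval 18, next fire after T=33 is 36
Earliest = 34, winner (lex tiebreak) = job_A

Answer: job_A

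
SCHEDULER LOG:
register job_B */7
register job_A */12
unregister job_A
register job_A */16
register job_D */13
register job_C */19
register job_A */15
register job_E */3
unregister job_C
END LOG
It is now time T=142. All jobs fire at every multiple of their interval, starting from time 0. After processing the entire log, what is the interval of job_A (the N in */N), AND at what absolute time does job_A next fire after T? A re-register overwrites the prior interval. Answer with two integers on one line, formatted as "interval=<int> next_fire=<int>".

Answer: interval=15 next_fire=150

Derivation:
Op 1: register job_B */7 -> active={job_B:*/7}
Op 2: register job_A */12 -> active={job_A:*/12, job_B:*/7}
Op 3: unregister job_A -> active={job_B:*/7}
Op 4: register job_A */16 -> active={job_A:*/16, job_B:*/7}
Op 5: register job_D */13 -> active={job_A:*/16, job_B:*/7, job_D:*/13}
Op 6: register job_C */19 -> active={job_A:*/16, job_B:*/7, job_C:*/19, job_D:*/13}
Op 7: register job_A */15 -> active={job_A:*/15, job_B:*/7, job_C:*/19, job_D:*/13}
Op 8: register job_E */3 -> active={job_A:*/15, job_B:*/7, job_C:*/19, job_D:*/13, job_E:*/3}
Op 9: unregister job_C -> active={job_A:*/15, job_B:*/7, job_D:*/13, job_E:*/3}
Final interval of job_A = 15
Next fire of job_A after T=142: (142//15+1)*15 = 150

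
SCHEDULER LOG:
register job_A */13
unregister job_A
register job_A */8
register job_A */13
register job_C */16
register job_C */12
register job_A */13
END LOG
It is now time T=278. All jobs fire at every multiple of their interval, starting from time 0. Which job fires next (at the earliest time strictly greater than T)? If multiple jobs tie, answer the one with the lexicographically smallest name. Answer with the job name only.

Answer: job_A

Derivation:
Op 1: register job_A */13 -> active={job_A:*/13}
Op 2: unregister job_A -> active={}
Op 3: register job_A */8 -> active={job_A:*/8}
Op 4: register job_A */13 -> active={job_A:*/13}
Op 5: register job_C */16 -> active={job_A:*/13, job_C:*/16}
Op 6: register job_C */12 -> active={job_A:*/13, job_C:*/12}
Op 7: register job_A */13 -> active={job_A:*/13, job_C:*/12}
  job_A: interval 13, next fire after T=278 is 286
  job_C: interval 12, next fire after T=278 is 288
Earliest = 286, winner (lex tiebreak) = job_A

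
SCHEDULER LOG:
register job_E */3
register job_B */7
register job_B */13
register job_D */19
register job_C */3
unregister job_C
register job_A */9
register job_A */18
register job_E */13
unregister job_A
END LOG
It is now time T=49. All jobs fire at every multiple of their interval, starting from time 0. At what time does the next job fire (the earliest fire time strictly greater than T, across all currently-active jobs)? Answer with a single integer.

Op 1: register job_E */3 -> active={job_E:*/3}
Op 2: register job_B */7 -> active={job_B:*/7, job_E:*/3}
Op 3: register job_B */13 -> active={job_B:*/13, job_E:*/3}
Op 4: register job_D */19 -> active={job_B:*/13, job_D:*/19, job_E:*/3}
Op 5: register job_C */3 -> active={job_B:*/13, job_C:*/3, job_D:*/19, job_E:*/3}
Op 6: unregister job_C -> active={job_B:*/13, job_D:*/19, job_E:*/3}
Op 7: register job_A */9 -> active={job_A:*/9, job_B:*/13, job_D:*/19, job_E:*/3}
Op 8: register job_A */18 -> active={job_A:*/18, job_B:*/13, job_D:*/19, job_E:*/3}
Op 9: register job_E */13 -> active={job_A:*/18, job_B:*/13, job_D:*/19, job_E:*/13}
Op 10: unregister job_A -> active={job_B:*/13, job_D:*/19, job_E:*/13}
  job_B: interval 13, next fire after T=49 is 52
  job_D: interval 19, next fire after T=49 is 57
  job_E: interval 13, next fire after T=49 is 52
Earliest fire time = 52 (job job_B)

Answer: 52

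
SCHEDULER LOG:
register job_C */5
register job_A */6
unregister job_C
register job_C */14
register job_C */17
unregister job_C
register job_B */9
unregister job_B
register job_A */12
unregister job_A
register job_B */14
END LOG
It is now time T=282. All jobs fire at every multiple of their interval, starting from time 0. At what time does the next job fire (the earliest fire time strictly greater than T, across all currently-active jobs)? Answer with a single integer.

Op 1: register job_C */5 -> active={job_C:*/5}
Op 2: register job_A */6 -> active={job_A:*/6, job_C:*/5}
Op 3: unregister job_C -> active={job_A:*/6}
Op 4: register job_C */14 -> active={job_A:*/6, job_C:*/14}
Op 5: register job_C */17 -> active={job_A:*/6, job_C:*/17}
Op 6: unregister job_C -> active={job_A:*/6}
Op 7: register job_B */9 -> active={job_A:*/6, job_B:*/9}
Op 8: unregister job_B -> active={job_A:*/6}
Op 9: register job_A */12 -> active={job_A:*/12}
Op 10: unregister job_A -> active={}
Op 11: register job_B */14 -> active={job_B:*/14}
  job_B: interval 14, next fire after T=282 is 294
Earliest fire time = 294 (job job_B)

Answer: 294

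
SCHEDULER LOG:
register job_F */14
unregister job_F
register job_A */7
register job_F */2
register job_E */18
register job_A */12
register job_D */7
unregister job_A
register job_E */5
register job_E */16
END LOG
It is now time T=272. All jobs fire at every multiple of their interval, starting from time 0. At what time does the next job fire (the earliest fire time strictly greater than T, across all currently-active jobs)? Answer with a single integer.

Op 1: register job_F */14 -> active={job_F:*/14}
Op 2: unregister job_F -> active={}
Op 3: register job_A */7 -> active={job_A:*/7}
Op 4: register job_F */2 -> active={job_A:*/7, job_F:*/2}
Op 5: register job_E */18 -> active={job_A:*/7, job_E:*/18, job_F:*/2}
Op 6: register job_A */12 -> active={job_A:*/12, job_E:*/18, job_F:*/2}
Op 7: register job_D */7 -> active={job_A:*/12, job_D:*/7, job_E:*/18, job_F:*/2}
Op 8: unregister job_A -> active={job_D:*/7, job_E:*/18, job_F:*/2}
Op 9: register job_E */5 -> active={job_D:*/7, job_E:*/5, job_F:*/2}
Op 10: register job_E */16 -> active={job_D:*/7, job_E:*/16, job_F:*/2}
  job_D: interval 7, next fire after T=272 is 273
  job_E: interval 16, next fire after T=272 is 288
  job_F: interval 2, next fire after T=272 is 274
Earliest fire time = 273 (job job_D)

Answer: 273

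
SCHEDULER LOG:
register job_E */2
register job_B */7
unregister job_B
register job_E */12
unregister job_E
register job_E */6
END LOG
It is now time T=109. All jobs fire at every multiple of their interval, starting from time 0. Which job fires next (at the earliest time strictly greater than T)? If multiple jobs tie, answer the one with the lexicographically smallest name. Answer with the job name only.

Op 1: register job_E */2 -> active={job_E:*/2}
Op 2: register job_B */7 -> active={job_B:*/7, job_E:*/2}
Op 3: unregister job_B -> active={job_E:*/2}
Op 4: register job_E */12 -> active={job_E:*/12}
Op 5: unregister job_E -> active={}
Op 6: register job_E */6 -> active={job_E:*/6}
  job_E: interval 6, next fire after T=109 is 114
Earliest = 114, winner (lex tiebreak) = job_E

Answer: job_E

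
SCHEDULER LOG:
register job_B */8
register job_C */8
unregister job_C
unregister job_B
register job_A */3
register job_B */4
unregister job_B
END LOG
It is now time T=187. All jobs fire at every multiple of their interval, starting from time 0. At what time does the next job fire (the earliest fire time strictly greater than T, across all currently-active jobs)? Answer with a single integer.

Op 1: register job_B */8 -> active={job_B:*/8}
Op 2: register job_C */8 -> active={job_B:*/8, job_C:*/8}
Op 3: unregister job_C -> active={job_B:*/8}
Op 4: unregister job_B -> active={}
Op 5: register job_A */3 -> active={job_A:*/3}
Op 6: register job_B */4 -> active={job_A:*/3, job_B:*/4}
Op 7: unregister job_B -> active={job_A:*/3}
  job_A: interval 3, next fire after T=187 is 189
Earliest fire time = 189 (job job_A)

Answer: 189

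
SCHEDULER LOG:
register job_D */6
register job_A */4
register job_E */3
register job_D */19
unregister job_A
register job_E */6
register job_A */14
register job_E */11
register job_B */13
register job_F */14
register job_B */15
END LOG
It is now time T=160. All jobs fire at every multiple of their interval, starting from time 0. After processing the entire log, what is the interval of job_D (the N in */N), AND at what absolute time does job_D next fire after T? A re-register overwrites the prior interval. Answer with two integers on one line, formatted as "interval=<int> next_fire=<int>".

Answer: interval=19 next_fire=171

Derivation:
Op 1: register job_D */6 -> active={job_D:*/6}
Op 2: register job_A */4 -> active={job_A:*/4, job_D:*/6}
Op 3: register job_E */3 -> active={job_A:*/4, job_D:*/6, job_E:*/3}
Op 4: register job_D */19 -> active={job_A:*/4, job_D:*/19, job_E:*/3}
Op 5: unregister job_A -> active={job_D:*/19, job_E:*/3}
Op 6: register job_E */6 -> active={job_D:*/19, job_E:*/6}
Op 7: register job_A */14 -> active={job_A:*/14, job_D:*/19, job_E:*/6}
Op 8: register job_E */11 -> active={job_A:*/14, job_D:*/19, job_E:*/11}
Op 9: register job_B */13 -> active={job_A:*/14, job_B:*/13, job_D:*/19, job_E:*/11}
Op 10: register job_F */14 -> active={job_A:*/14, job_B:*/13, job_D:*/19, job_E:*/11, job_F:*/14}
Op 11: register job_B */15 -> active={job_A:*/14, job_B:*/15, job_D:*/19, job_E:*/11, job_F:*/14}
Final interval of job_D = 19
Next fire of job_D after T=160: (160//19+1)*19 = 171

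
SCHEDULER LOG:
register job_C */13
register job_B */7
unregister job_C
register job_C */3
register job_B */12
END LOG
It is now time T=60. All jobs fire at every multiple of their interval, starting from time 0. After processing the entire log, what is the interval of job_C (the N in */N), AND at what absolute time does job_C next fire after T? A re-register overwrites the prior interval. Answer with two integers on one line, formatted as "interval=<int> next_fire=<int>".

Answer: interval=3 next_fire=63

Derivation:
Op 1: register job_C */13 -> active={job_C:*/13}
Op 2: register job_B */7 -> active={job_B:*/7, job_C:*/13}
Op 3: unregister job_C -> active={job_B:*/7}
Op 4: register job_C */3 -> active={job_B:*/7, job_C:*/3}
Op 5: register job_B */12 -> active={job_B:*/12, job_C:*/3}
Final interval of job_C = 3
Next fire of job_C after T=60: (60//3+1)*3 = 63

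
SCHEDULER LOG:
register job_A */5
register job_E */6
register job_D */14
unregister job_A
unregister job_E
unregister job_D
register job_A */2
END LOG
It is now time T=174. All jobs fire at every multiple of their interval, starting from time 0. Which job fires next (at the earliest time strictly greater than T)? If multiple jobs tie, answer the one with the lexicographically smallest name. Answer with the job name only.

Answer: job_A

Derivation:
Op 1: register job_A */5 -> active={job_A:*/5}
Op 2: register job_E */6 -> active={job_A:*/5, job_E:*/6}
Op 3: register job_D */14 -> active={job_A:*/5, job_D:*/14, job_E:*/6}
Op 4: unregister job_A -> active={job_D:*/14, job_E:*/6}
Op 5: unregister job_E -> active={job_D:*/14}
Op 6: unregister job_D -> active={}
Op 7: register job_A */2 -> active={job_A:*/2}
  job_A: interval 2, next fire after T=174 is 176
Earliest = 176, winner (lex tiebreak) = job_A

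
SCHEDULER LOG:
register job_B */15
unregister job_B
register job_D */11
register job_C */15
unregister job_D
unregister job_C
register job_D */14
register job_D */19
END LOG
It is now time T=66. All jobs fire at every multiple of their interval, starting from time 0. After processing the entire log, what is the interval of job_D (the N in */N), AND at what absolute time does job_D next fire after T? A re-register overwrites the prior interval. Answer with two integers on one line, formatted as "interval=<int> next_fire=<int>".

Answer: interval=19 next_fire=76

Derivation:
Op 1: register job_B */15 -> active={job_B:*/15}
Op 2: unregister job_B -> active={}
Op 3: register job_D */11 -> active={job_D:*/11}
Op 4: register job_C */15 -> active={job_C:*/15, job_D:*/11}
Op 5: unregister job_D -> active={job_C:*/15}
Op 6: unregister job_C -> active={}
Op 7: register job_D */14 -> active={job_D:*/14}
Op 8: register job_D */19 -> active={job_D:*/19}
Final interval of job_D = 19
Next fire of job_D after T=66: (66//19+1)*19 = 76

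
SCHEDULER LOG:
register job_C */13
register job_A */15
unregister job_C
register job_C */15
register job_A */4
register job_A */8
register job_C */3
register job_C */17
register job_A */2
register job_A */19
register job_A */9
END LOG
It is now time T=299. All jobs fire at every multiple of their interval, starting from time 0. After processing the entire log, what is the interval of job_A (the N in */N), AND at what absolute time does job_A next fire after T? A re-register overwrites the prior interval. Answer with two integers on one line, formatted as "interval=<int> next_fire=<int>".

Op 1: register job_C */13 -> active={job_C:*/13}
Op 2: register job_A */15 -> active={job_A:*/15, job_C:*/13}
Op 3: unregister job_C -> active={job_A:*/15}
Op 4: register job_C */15 -> active={job_A:*/15, job_C:*/15}
Op 5: register job_A */4 -> active={job_A:*/4, job_C:*/15}
Op 6: register job_A */8 -> active={job_A:*/8, job_C:*/15}
Op 7: register job_C */3 -> active={job_A:*/8, job_C:*/3}
Op 8: register job_C */17 -> active={job_A:*/8, job_C:*/17}
Op 9: register job_A */2 -> active={job_A:*/2, job_C:*/17}
Op 10: register job_A */19 -> active={job_A:*/19, job_C:*/17}
Op 11: register job_A */9 -> active={job_A:*/9, job_C:*/17}
Final interval of job_A = 9
Next fire of job_A after T=299: (299//9+1)*9 = 306

Answer: interval=9 next_fire=306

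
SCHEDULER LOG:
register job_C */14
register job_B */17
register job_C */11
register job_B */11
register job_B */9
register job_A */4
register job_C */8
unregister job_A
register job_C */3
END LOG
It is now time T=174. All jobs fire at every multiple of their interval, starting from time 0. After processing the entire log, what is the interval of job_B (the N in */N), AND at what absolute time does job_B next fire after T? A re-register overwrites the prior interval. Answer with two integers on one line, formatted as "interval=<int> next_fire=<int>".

Op 1: register job_C */14 -> active={job_C:*/14}
Op 2: register job_B */17 -> active={job_B:*/17, job_C:*/14}
Op 3: register job_C */11 -> active={job_B:*/17, job_C:*/11}
Op 4: register job_B */11 -> active={job_B:*/11, job_C:*/11}
Op 5: register job_B */9 -> active={job_B:*/9, job_C:*/11}
Op 6: register job_A */4 -> active={job_A:*/4, job_B:*/9, job_C:*/11}
Op 7: register job_C */8 -> active={job_A:*/4, job_B:*/9, job_C:*/8}
Op 8: unregister job_A -> active={job_B:*/9, job_C:*/8}
Op 9: register job_C */3 -> active={job_B:*/9, job_C:*/3}
Final interval of job_B = 9
Next fire of job_B after T=174: (174//9+1)*9 = 180

Answer: interval=9 next_fire=180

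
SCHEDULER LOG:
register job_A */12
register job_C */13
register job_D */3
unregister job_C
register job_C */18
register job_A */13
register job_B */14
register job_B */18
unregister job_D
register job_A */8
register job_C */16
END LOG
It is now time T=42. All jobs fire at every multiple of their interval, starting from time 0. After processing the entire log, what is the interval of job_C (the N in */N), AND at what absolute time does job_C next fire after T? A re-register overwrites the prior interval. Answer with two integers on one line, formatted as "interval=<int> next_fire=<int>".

Answer: interval=16 next_fire=48

Derivation:
Op 1: register job_A */12 -> active={job_A:*/12}
Op 2: register job_C */13 -> active={job_A:*/12, job_C:*/13}
Op 3: register job_D */3 -> active={job_A:*/12, job_C:*/13, job_D:*/3}
Op 4: unregister job_C -> active={job_A:*/12, job_D:*/3}
Op 5: register job_C */18 -> active={job_A:*/12, job_C:*/18, job_D:*/3}
Op 6: register job_A */13 -> active={job_A:*/13, job_C:*/18, job_D:*/3}
Op 7: register job_B */14 -> active={job_A:*/13, job_B:*/14, job_C:*/18, job_D:*/3}
Op 8: register job_B */18 -> active={job_A:*/13, job_B:*/18, job_C:*/18, job_D:*/3}
Op 9: unregister job_D -> active={job_A:*/13, job_B:*/18, job_C:*/18}
Op 10: register job_A */8 -> active={job_A:*/8, job_B:*/18, job_C:*/18}
Op 11: register job_C */16 -> active={job_A:*/8, job_B:*/18, job_C:*/16}
Final interval of job_C = 16
Next fire of job_C after T=42: (42//16+1)*16 = 48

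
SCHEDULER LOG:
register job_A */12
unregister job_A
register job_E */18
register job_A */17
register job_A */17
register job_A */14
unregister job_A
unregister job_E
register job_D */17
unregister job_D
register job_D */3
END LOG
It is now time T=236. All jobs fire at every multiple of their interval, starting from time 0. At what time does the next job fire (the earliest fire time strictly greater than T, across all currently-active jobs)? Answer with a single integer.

Op 1: register job_A */12 -> active={job_A:*/12}
Op 2: unregister job_A -> active={}
Op 3: register job_E */18 -> active={job_E:*/18}
Op 4: register job_A */17 -> active={job_A:*/17, job_E:*/18}
Op 5: register job_A */17 -> active={job_A:*/17, job_E:*/18}
Op 6: register job_A */14 -> active={job_A:*/14, job_E:*/18}
Op 7: unregister job_A -> active={job_E:*/18}
Op 8: unregister job_E -> active={}
Op 9: register job_D */17 -> active={job_D:*/17}
Op 10: unregister job_D -> active={}
Op 11: register job_D */3 -> active={job_D:*/3}
  job_D: interval 3, next fire after T=236 is 237
Earliest fire time = 237 (job job_D)

Answer: 237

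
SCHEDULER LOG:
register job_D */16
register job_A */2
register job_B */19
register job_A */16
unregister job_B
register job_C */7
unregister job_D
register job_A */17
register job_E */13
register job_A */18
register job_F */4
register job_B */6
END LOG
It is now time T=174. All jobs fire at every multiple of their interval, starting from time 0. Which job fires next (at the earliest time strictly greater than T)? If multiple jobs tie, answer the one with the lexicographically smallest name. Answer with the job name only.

Answer: job_C

Derivation:
Op 1: register job_D */16 -> active={job_D:*/16}
Op 2: register job_A */2 -> active={job_A:*/2, job_D:*/16}
Op 3: register job_B */19 -> active={job_A:*/2, job_B:*/19, job_D:*/16}
Op 4: register job_A */16 -> active={job_A:*/16, job_B:*/19, job_D:*/16}
Op 5: unregister job_B -> active={job_A:*/16, job_D:*/16}
Op 6: register job_C */7 -> active={job_A:*/16, job_C:*/7, job_D:*/16}
Op 7: unregister job_D -> active={job_A:*/16, job_C:*/7}
Op 8: register job_A */17 -> active={job_A:*/17, job_C:*/7}
Op 9: register job_E */13 -> active={job_A:*/17, job_C:*/7, job_E:*/13}
Op 10: register job_A */18 -> active={job_A:*/18, job_C:*/7, job_E:*/13}
Op 11: register job_F */4 -> active={job_A:*/18, job_C:*/7, job_E:*/13, job_F:*/4}
Op 12: register job_B */6 -> active={job_A:*/18, job_B:*/6, job_C:*/7, job_E:*/13, job_F:*/4}
  job_A: interval 18, next fire after T=174 is 180
  job_B: interval 6, next fire after T=174 is 180
  job_C: interval 7, next fire after T=174 is 175
  job_E: interval 13, next fire after T=174 is 182
  job_F: interval 4, next fire after T=174 is 176
Earliest = 175, winner (lex tiebreak) = job_C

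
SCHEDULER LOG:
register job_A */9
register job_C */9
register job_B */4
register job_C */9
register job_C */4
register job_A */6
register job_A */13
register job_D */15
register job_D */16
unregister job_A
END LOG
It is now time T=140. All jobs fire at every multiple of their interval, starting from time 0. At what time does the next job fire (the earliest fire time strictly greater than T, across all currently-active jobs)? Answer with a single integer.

Answer: 144

Derivation:
Op 1: register job_A */9 -> active={job_A:*/9}
Op 2: register job_C */9 -> active={job_A:*/9, job_C:*/9}
Op 3: register job_B */4 -> active={job_A:*/9, job_B:*/4, job_C:*/9}
Op 4: register job_C */9 -> active={job_A:*/9, job_B:*/4, job_C:*/9}
Op 5: register job_C */4 -> active={job_A:*/9, job_B:*/4, job_C:*/4}
Op 6: register job_A */6 -> active={job_A:*/6, job_B:*/4, job_C:*/4}
Op 7: register job_A */13 -> active={job_A:*/13, job_B:*/4, job_C:*/4}
Op 8: register job_D */15 -> active={job_A:*/13, job_B:*/4, job_C:*/4, job_D:*/15}
Op 9: register job_D */16 -> active={job_A:*/13, job_B:*/4, job_C:*/4, job_D:*/16}
Op 10: unregister job_A -> active={job_B:*/4, job_C:*/4, job_D:*/16}
  job_B: interval 4, next fire after T=140 is 144
  job_C: interval 4, next fire after T=140 is 144
  job_D: interval 16, next fire after T=140 is 144
Earliest fire time = 144 (job job_B)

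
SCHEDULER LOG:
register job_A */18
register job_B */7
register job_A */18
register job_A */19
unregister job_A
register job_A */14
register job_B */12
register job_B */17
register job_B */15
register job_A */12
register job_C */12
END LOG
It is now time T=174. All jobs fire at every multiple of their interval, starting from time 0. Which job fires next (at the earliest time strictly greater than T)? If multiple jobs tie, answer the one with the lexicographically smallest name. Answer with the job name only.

Op 1: register job_A */18 -> active={job_A:*/18}
Op 2: register job_B */7 -> active={job_A:*/18, job_B:*/7}
Op 3: register job_A */18 -> active={job_A:*/18, job_B:*/7}
Op 4: register job_A */19 -> active={job_A:*/19, job_B:*/7}
Op 5: unregister job_A -> active={job_B:*/7}
Op 6: register job_A */14 -> active={job_A:*/14, job_B:*/7}
Op 7: register job_B */12 -> active={job_A:*/14, job_B:*/12}
Op 8: register job_B */17 -> active={job_A:*/14, job_B:*/17}
Op 9: register job_B */15 -> active={job_A:*/14, job_B:*/15}
Op 10: register job_A */12 -> active={job_A:*/12, job_B:*/15}
Op 11: register job_C */12 -> active={job_A:*/12, job_B:*/15, job_C:*/12}
  job_A: interval 12, next fire after T=174 is 180
  job_B: interval 15, next fire after T=174 is 180
  job_C: interval 12, next fire after T=174 is 180
Earliest = 180, winner (lex tiebreak) = job_A

Answer: job_A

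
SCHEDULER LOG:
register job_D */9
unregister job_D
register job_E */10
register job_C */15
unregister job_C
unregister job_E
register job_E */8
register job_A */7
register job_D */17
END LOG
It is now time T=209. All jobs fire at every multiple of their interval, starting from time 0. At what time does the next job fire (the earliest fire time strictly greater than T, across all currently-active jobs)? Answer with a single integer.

Answer: 210

Derivation:
Op 1: register job_D */9 -> active={job_D:*/9}
Op 2: unregister job_D -> active={}
Op 3: register job_E */10 -> active={job_E:*/10}
Op 4: register job_C */15 -> active={job_C:*/15, job_E:*/10}
Op 5: unregister job_C -> active={job_E:*/10}
Op 6: unregister job_E -> active={}
Op 7: register job_E */8 -> active={job_E:*/8}
Op 8: register job_A */7 -> active={job_A:*/7, job_E:*/8}
Op 9: register job_D */17 -> active={job_A:*/7, job_D:*/17, job_E:*/8}
  job_A: interval 7, next fire after T=209 is 210
  job_D: interval 17, next fire after T=209 is 221
  job_E: interval 8, next fire after T=209 is 216
Earliest fire time = 210 (job job_A)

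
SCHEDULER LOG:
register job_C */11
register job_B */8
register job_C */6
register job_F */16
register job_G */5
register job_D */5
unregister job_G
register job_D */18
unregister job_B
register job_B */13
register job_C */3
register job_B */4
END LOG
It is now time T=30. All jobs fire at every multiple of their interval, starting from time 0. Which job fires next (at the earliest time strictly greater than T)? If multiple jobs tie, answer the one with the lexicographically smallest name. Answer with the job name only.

Op 1: register job_C */11 -> active={job_C:*/11}
Op 2: register job_B */8 -> active={job_B:*/8, job_C:*/11}
Op 3: register job_C */6 -> active={job_B:*/8, job_C:*/6}
Op 4: register job_F */16 -> active={job_B:*/8, job_C:*/6, job_F:*/16}
Op 5: register job_G */5 -> active={job_B:*/8, job_C:*/6, job_F:*/16, job_G:*/5}
Op 6: register job_D */5 -> active={job_B:*/8, job_C:*/6, job_D:*/5, job_F:*/16, job_G:*/5}
Op 7: unregister job_G -> active={job_B:*/8, job_C:*/6, job_D:*/5, job_F:*/16}
Op 8: register job_D */18 -> active={job_B:*/8, job_C:*/6, job_D:*/18, job_F:*/16}
Op 9: unregister job_B -> active={job_C:*/6, job_D:*/18, job_F:*/16}
Op 10: register job_B */13 -> active={job_B:*/13, job_C:*/6, job_D:*/18, job_F:*/16}
Op 11: register job_C */3 -> active={job_B:*/13, job_C:*/3, job_D:*/18, job_F:*/16}
Op 12: register job_B */4 -> active={job_B:*/4, job_C:*/3, job_D:*/18, job_F:*/16}
  job_B: interval 4, next fire after T=30 is 32
  job_C: interval 3, next fire after T=30 is 33
  job_D: interval 18, next fire after T=30 is 36
  job_F: interval 16, next fire after T=30 is 32
Earliest = 32, winner (lex tiebreak) = job_B

Answer: job_B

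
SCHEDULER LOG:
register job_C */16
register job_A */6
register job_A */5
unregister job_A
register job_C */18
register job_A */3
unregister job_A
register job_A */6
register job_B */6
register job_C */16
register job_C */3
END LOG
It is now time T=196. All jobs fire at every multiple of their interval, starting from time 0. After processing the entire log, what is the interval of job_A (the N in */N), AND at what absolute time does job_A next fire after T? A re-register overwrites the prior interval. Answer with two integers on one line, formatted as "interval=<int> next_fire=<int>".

Op 1: register job_C */16 -> active={job_C:*/16}
Op 2: register job_A */6 -> active={job_A:*/6, job_C:*/16}
Op 3: register job_A */5 -> active={job_A:*/5, job_C:*/16}
Op 4: unregister job_A -> active={job_C:*/16}
Op 5: register job_C */18 -> active={job_C:*/18}
Op 6: register job_A */3 -> active={job_A:*/3, job_C:*/18}
Op 7: unregister job_A -> active={job_C:*/18}
Op 8: register job_A */6 -> active={job_A:*/6, job_C:*/18}
Op 9: register job_B */6 -> active={job_A:*/6, job_B:*/6, job_C:*/18}
Op 10: register job_C */16 -> active={job_A:*/6, job_B:*/6, job_C:*/16}
Op 11: register job_C */3 -> active={job_A:*/6, job_B:*/6, job_C:*/3}
Final interval of job_A = 6
Next fire of job_A after T=196: (196//6+1)*6 = 198

Answer: interval=6 next_fire=198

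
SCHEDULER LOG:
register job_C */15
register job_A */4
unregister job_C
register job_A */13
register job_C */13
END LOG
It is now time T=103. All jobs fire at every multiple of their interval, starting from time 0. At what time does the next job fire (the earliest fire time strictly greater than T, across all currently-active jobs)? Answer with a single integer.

Op 1: register job_C */15 -> active={job_C:*/15}
Op 2: register job_A */4 -> active={job_A:*/4, job_C:*/15}
Op 3: unregister job_C -> active={job_A:*/4}
Op 4: register job_A */13 -> active={job_A:*/13}
Op 5: register job_C */13 -> active={job_A:*/13, job_C:*/13}
  job_A: interval 13, next fire after T=103 is 104
  job_C: interval 13, next fire after T=103 is 104
Earliest fire time = 104 (job job_A)

Answer: 104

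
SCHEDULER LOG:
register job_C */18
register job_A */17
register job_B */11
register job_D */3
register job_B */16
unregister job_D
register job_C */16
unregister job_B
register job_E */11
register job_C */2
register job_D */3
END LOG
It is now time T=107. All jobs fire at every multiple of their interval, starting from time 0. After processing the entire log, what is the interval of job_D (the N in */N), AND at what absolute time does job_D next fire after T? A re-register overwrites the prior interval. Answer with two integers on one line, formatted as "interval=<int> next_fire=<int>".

Answer: interval=3 next_fire=108

Derivation:
Op 1: register job_C */18 -> active={job_C:*/18}
Op 2: register job_A */17 -> active={job_A:*/17, job_C:*/18}
Op 3: register job_B */11 -> active={job_A:*/17, job_B:*/11, job_C:*/18}
Op 4: register job_D */3 -> active={job_A:*/17, job_B:*/11, job_C:*/18, job_D:*/3}
Op 5: register job_B */16 -> active={job_A:*/17, job_B:*/16, job_C:*/18, job_D:*/3}
Op 6: unregister job_D -> active={job_A:*/17, job_B:*/16, job_C:*/18}
Op 7: register job_C */16 -> active={job_A:*/17, job_B:*/16, job_C:*/16}
Op 8: unregister job_B -> active={job_A:*/17, job_C:*/16}
Op 9: register job_E */11 -> active={job_A:*/17, job_C:*/16, job_E:*/11}
Op 10: register job_C */2 -> active={job_A:*/17, job_C:*/2, job_E:*/11}
Op 11: register job_D */3 -> active={job_A:*/17, job_C:*/2, job_D:*/3, job_E:*/11}
Final interval of job_D = 3
Next fire of job_D after T=107: (107//3+1)*3 = 108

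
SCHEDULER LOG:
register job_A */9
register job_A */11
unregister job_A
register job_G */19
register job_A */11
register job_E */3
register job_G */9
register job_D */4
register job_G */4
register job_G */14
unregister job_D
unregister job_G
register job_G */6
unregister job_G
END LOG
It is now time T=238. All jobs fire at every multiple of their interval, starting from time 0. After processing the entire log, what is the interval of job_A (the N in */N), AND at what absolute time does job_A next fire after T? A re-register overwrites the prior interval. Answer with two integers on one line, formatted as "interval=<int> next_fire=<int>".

Answer: interval=11 next_fire=242

Derivation:
Op 1: register job_A */9 -> active={job_A:*/9}
Op 2: register job_A */11 -> active={job_A:*/11}
Op 3: unregister job_A -> active={}
Op 4: register job_G */19 -> active={job_G:*/19}
Op 5: register job_A */11 -> active={job_A:*/11, job_G:*/19}
Op 6: register job_E */3 -> active={job_A:*/11, job_E:*/3, job_G:*/19}
Op 7: register job_G */9 -> active={job_A:*/11, job_E:*/3, job_G:*/9}
Op 8: register job_D */4 -> active={job_A:*/11, job_D:*/4, job_E:*/3, job_G:*/9}
Op 9: register job_G */4 -> active={job_A:*/11, job_D:*/4, job_E:*/3, job_G:*/4}
Op 10: register job_G */14 -> active={job_A:*/11, job_D:*/4, job_E:*/3, job_G:*/14}
Op 11: unregister job_D -> active={job_A:*/11, job_E:*/3, job_G:*/14}
Op 12: unregister job_G -> active={job_A:*/11, job_E:*/3}
Op 13: register job_G */6 -> active={job_A:*/11, job_E:*/3, job_G:*/6}
Op 14: unregister job_G -> active={job_A:*/11, job_E:*/3}
Final interval of job_A = 11
Next fire of job_A after T=238: (238//11+1)*11 = 242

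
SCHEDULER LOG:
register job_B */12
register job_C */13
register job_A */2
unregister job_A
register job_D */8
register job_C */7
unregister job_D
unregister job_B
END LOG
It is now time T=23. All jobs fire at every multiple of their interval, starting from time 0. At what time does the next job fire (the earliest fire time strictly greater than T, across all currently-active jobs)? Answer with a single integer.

Op 1: register job_B */12 -> active={job_B:*/12}
Op 2: register job_C */13 -> active={job_B:*/12, job_C:*/13}
Op 3: register job_A */2 -> active={job_A:*/2, job_B:*/12, job_C:*/13}
Op 4: unregister job_A -> active={job_B:*/12, job_C:*/13}
Op 5: register job_D */8 -> active={job_B:*/12, job_C:*/13, job_D:*/8}
Op 6: register job_C */7 -> active={job_B:*/12, job_C:*/7, job_D:*/8}
Op 7: unregister job_D -> active={job_B:*/12, job_C:*/7}
Op 8: unregister job_B -> active={job_C:*/7}
  job_C: interval 7, next fire after T=23 is 28
Earliest fire time = 28 (job job_C)

Answer: 28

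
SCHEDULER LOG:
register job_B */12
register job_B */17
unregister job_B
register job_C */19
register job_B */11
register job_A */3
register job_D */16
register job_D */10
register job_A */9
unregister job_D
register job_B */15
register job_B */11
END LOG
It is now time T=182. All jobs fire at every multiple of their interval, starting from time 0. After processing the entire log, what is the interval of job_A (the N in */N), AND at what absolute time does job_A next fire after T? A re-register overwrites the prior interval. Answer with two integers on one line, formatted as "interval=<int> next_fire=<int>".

Op 1: register job_B */12 -> active={job_B:*/12}
Op 2: register job_B */17 -> active={job_B:*/17}
Op 3: unregister job_B -> active={}
Op 4: register job_C */19 -> active={job_C:*/19}
Op 5: register job_B */11 -> active={job_B:*/11, job_C:*/19}
Op 6: register job_A */3 -> active={job_A:*/3, job_B:*/11, job_C:*/19}
Op 7: register job_D */16 -> active={job_A:*/3, job_B:*/11, job_C:*/19, job_D:*/16}
Op 8: register job_D */10 -> active={job_A:*/3, job_B:*/11, job_C:*/19, job_D:*/10}
Op 9: register job_A */9 -> active={job_A:*/9, job_B:*/11, job_C:*/19, job_D:*/10}
Op 10: unregister job_D -> active={job_A:*/9, job_B:*/11, job_C:*/19}
Op 11: register job_B */15 -> active={job_A:*/9, job_B:*/15, job_C:*/19}
Op 12: register job_B */11 -> active={job_A:*/9, job_B:*/11, job_C:*/19}
Final interval of job_A = 9
Next fire of job_A after T=182: (182//9+1)*9 = 189

Answer: interval=9 next_fire=189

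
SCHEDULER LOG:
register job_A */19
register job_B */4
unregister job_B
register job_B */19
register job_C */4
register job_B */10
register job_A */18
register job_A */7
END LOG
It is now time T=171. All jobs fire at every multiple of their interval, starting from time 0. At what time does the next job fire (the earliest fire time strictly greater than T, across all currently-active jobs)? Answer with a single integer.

Op 1: register job_A */19 -> active={job_A:*/19}
Op 2: register job_B */4 -> active={job_A:*/19, job_B:*/4}
Op 3: unregister job_B -> active={job_A:*/19}
Op 4: register job_B */19 -> active={job_A:*/19, job_B:*/19}
Op 5: register job_C */4 -> active={job_A:*/19, job_B:*/19, job_C:*/4}
Op 6: register job_B */10 -> active={job_A:*/19, job_B:*/10, job_C:*/4}
Op 7: register job_A */18 -> active={job_A:*/18, job_B:*/10, job_C:*/4}
Op 8: register job_A */7 -> active={job_A:*/7, job_B:*/10, job_C:*/4}
  job_A: interval 7, next fire after T=171 is 175
  job_B: interval 10, next fire after T=171 is 180
  job_C: interval 4, next fire after T=171 is 172
Earliest fire time = 172 (job job_C)

Answer: 172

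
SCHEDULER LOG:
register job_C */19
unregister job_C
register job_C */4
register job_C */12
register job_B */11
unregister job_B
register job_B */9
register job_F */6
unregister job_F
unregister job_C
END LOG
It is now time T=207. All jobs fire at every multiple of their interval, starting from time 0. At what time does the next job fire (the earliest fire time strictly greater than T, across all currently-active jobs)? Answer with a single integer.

Op 1: register job_C */19 -> active={job_C:*/19}
Op 2: unregister job_C -> active={}
Op 3: register job_C */4 -> active={job_C:*/4}
Op 4: register job_C */12 -> active={job_C:*/12}
Op 5: register job_B */11 -> active={job_B:*/11, job_C:*/12}
Op 6: unregister job_B -> active={job_C:*/12}
Op 7: register job_B */9 -> active={job_B:*/9, job_C:*/12}
Op 8: register job_F */6 -> active={job_B:*/9, job_C:*/12, job_F:*/6}
Op 9: unregister job_F -> active={job_B:*/9, job_C:*/12}
Op 10: unregister job_C -> active={job_B:*/9}
  job_B: interval 9, next fire after T=207 is 216
Earliest fire time = 216 (job job_B)

Answer: 216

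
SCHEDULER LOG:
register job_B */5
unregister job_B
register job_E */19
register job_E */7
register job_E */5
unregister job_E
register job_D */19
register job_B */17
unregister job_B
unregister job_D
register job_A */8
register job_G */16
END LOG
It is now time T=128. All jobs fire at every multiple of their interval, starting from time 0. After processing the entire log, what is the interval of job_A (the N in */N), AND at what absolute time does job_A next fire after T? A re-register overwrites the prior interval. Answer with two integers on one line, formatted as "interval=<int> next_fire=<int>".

Answer: interval=8 next_fire=136

Derivation:
Op 1: register job_B */5 -> active={job_B:*/5}
Op 2: unregister job_B -> active={}
Op 3: register job_E */19 -> active={job_E:*/19}
Op 4: register job_E */7 -> active={job_E:*/7}
Op 5: register job_E */5 -> active={job_E:*/5}
Op 6: unregister job_E -> active={}
Op 7: register job_D */19 -> active={job_D:*/19}
Op 8: register job_B */17 -> active={job_B:*/17, job_D:*/19}
Op 9: unregister job_B -> active={job_D:*/19}
Op 10: unregister job_D -> active={}
Op 11: register job_A */8 -> active={job_A:*/8}
Op 12: register job_G */16 -> active={job_A:*/8, job_G:*/16}
Final interval of job_A = 8
Next fire of job_A after T=128: (128//8+1)*8 = 136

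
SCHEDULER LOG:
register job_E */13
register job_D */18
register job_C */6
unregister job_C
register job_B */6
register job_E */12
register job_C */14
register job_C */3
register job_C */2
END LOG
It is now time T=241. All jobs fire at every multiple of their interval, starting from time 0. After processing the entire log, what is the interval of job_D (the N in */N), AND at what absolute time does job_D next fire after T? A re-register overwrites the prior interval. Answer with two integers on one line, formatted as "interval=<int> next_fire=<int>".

Op 1: register job_E */13 -> active={job_E:*/13}
Op 2: register job_D */18 -> active={job_D:*/18, job_E:*/13}
Op 3: register job_C */6 -> active={job_C:*/6, job_D:*/18, job_E:*/13}
Op 4: unregister job_C -> active={job_D:*/18, job_E:*/13}
Op 5: register job_B */6 -> active={job_B:*/6, job_D:*/18, job_E:*/13}
Op 6: register job_E */12 -> active={job_B:*/6, job_D:*/18, job_E:*/12}
Op 7: register job_C */14 -> active={job_B:*/6, job_C:*/14, job_D:*/18, job_E:*/12}
Op 8: register job_C */3 -> active={job_B:*/6, job_C:*/3, job_D:*/18, job_E:*/12}
Op 9: register job_C */2 -> active={job_B:*/6, job_C:*/2, job_D:*/18, job_E:*/12}
Final interval of job_D = 18
Next fire of job_D after T=241: (241//18+1)*18 = 252

Answer: interval=18 next_fire=252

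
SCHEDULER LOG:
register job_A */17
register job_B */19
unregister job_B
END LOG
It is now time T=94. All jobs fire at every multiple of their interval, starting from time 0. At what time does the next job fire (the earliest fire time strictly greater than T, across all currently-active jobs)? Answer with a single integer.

Op 1: register job_A */17 -> active={job_A:*/17}
Op 2: register job_B */19 -> active={job_A:*/17, job_B:*/19}
Op 3: unregister job_B -> active={job_A:*/17}
  job_A: interval 17, next fire after T=94 is 102
Earliest fire time = 102 (job job_A)

Answer: 102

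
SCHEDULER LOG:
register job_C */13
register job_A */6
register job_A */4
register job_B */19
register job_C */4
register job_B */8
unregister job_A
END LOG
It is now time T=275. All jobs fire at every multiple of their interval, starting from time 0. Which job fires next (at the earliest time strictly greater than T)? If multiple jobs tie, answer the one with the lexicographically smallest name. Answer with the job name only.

Answer: job_C

Derivation:
Op 1: register job_C */13 -> active={job_C:*/13}
Op 2: register job_A */6 -> active={job_A:*/6, job_C:*/13}
Op 3: register job_A */4 -> active={job_A:*/4, job_C:*/13}
Op 4: register job_B */19 -> active={job_A:*/4, job_B:*/19, job_C:*/13}
Op 5: register job_C */4 -> active={job_A:*/4, job_B:*/19, job_C:*/4}
Op 6: register job_B */8 -> active={job_A:*/4, job_B:*/8, job_C:*/4}
Op 7: unregister job_A -> active={job_B:*/8, job_C:*/4}
  job_B: interval 8, next fire after T=275 is 280
  job_C: interval 4, next fire after T=275 is 276
Earliest = 276, winner (lex tiebreak) = job_C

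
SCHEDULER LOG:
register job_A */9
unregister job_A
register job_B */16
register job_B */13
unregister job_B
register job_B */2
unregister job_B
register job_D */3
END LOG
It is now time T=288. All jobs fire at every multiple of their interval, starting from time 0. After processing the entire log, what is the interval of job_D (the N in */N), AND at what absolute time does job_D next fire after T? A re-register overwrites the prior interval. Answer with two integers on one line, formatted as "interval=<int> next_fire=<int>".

Op 1: register job_A */9 -> active={job_A:*/9}
Op 2: unregister job_A -> active={}
Op 3: register job_B */16 -> active={job_B:*/16}
Op 4: register job_B */13 -> active={job_B:*/13}
Op 5: unregister job_B -> active={}
Op 6: register job_B */2 -> active={job_B:*/2}
Op 7: unregister job_B -> active={}
Op 8: register job_D */3 -> active={job_D:*/3}
Final interval of job_D = 3
Next fire of job_D after T=288: (288//3+1)*3 = 291

Answer: interval=3 next_fire=291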